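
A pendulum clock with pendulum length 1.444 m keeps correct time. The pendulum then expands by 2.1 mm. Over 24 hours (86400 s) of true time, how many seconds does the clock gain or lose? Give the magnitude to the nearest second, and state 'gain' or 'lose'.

lose 63 s

T ∝ √L, so T'/T = √(1.44610/1.444) = 1.00073.
In 86400 s of true time the clock registers 86400/1.00073 = 86337.2 s, so it loses 63 s.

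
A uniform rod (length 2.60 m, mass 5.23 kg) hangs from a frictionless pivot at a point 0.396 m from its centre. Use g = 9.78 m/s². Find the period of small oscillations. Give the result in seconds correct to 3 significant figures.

2.71 s

For a physical pendulum T = 2π√(I/(mgd)), with d = 0.3960 m from pivot to centre of mass.
I_cm = mL²/12 = 5.23 × 2.60²/12 = 2.946 kg·m²; I = I_cm + md² = 2.946 + 5.23 × 0.3960² = 3.766 kg·m².
T = 2π√(3.766/(5.23 × 9.78 × 0.3960)) = 2.71 s.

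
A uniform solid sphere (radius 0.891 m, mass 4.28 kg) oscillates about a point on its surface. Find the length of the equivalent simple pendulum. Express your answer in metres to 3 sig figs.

The equivalent simple-pendulum length is L_eq = I/(md), where I is about the pivot and d = 0.8910 m.
I_cm = (2/5)mR² = 1.359 kg·m², so I = I_cm + md² = 1.359 + 3.398 = 4.757 kg·m².
L_eq = 4.757/(4.28 × 0.8910) = 1.25 m.

1.25 m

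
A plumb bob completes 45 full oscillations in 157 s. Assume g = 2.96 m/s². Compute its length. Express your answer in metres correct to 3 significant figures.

0.913 m

T = 157/45 = 3.489 s.
From T = 2π√(L/g), L = gT²/(4π²) = 2.96 × 3.489²/(4π²) = 0.913 m.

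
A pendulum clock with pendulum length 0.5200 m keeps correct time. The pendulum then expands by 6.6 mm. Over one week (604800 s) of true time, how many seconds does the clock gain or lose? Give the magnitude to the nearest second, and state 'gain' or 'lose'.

lose 3802 s

T ∝ √L, so T'/T = √(0.52660/0.5200) = 1.00633.
In 604800 s of true time the clock registers 604800/1.00633 = 600998.0 s, so it loses 3802 s.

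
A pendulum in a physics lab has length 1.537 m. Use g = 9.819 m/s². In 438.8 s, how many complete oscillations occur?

T = 2π√(L/g) = 2π√(1.537/9.819) = 2.4859 s.
Number of complete oscillations = ⌊438.8/2.4859⌋ = ⌊176.52⌋ = 176.

176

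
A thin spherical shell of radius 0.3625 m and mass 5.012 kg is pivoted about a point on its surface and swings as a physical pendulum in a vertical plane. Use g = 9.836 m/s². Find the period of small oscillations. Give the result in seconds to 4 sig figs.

1.557 s

I_cm = (2/3)mr² = 0.43907 kg·m². The pivot is at distance d = 0.3625 m from the centre of mass.
By the parallel-axis theorem, I = I_cm + md² = 0.43907 + 0.65861 = 1.0977 kg·m².
T = 2π√(I/(mgd)) = 2π√(1.0977/(5.012 × 9.836 × 0.3625)) = 1.557 s.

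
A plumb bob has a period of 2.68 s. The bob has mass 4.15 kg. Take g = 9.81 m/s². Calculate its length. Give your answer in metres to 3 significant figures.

1.78 m

From T = 2π√(L/g), L = gT²/(4π²) = 9.81 × 2.680²/(4π²) = 1.78 m.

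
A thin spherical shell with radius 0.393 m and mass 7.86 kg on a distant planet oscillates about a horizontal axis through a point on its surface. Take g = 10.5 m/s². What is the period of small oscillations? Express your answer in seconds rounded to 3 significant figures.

1.57 s

I_cm = (2/3)mr² = 0.8093 kg·m². The pivot is at distance d = 0.393 m from the centre of mass.
By the parallel-axis theorem, I = I_cm + md² = 0.8093 + 1.214 = 2.023 kg·m².
T = 2π√(I/(mgd)) = 2π√(2.023/(7.86 × 10.5 × 0.393)) = 1.57 s.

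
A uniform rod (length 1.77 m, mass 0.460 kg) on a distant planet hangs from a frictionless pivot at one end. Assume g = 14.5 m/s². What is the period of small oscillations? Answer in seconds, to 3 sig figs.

1.79 s

For a physical pendulum T = 2π√(I/(mgd)), with d = 0.8850 m from pivot to centre of mass.
I_cm = mL²/12 = 0.460 × 1.77²/12 = 0.1201 kg·m²; I = I_cm + md² = 0.1201 + 0.460 × 0.8850² = 0.4804 kg·m².
T = 2π√(0.4804/(0.460 × 14.5 × 0.8850)) = 1.79 s.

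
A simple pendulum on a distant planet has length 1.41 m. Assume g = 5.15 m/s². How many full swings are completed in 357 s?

108

T = 2π√(L/g) = 2π√(1.41/5.15) = 3.288 s.
Number of complete oscillations = ⌊357/3.288⌋ = ⌊108.6⌋ = 108.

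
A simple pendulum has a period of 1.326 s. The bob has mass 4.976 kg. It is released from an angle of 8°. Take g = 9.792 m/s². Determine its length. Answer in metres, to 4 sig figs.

0.4361 m

From T = 2π√(L/g), L = gT²/(4π²) = 9.792 × 1.3260²/(4π²) = 0.4361 m.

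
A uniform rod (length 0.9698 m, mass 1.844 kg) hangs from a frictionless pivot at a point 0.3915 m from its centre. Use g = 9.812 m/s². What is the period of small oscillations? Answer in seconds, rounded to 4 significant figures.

For a physical pendulum T = 2π√(I/(mgd)), with d = 0.39150 m from pivot to centre of mass.
I_cm = mL²/12 = 1.844 × 0.9698²/12 = 0.14453 kg·m²; I = I_cm + md² = 0.14453 + 1.844 × 0.39150² = 0.42716 kg·m².
T = 2π√(0.42716/(1.844 × 9.812 × 0.39150)) = 1.543 s.

1.543 s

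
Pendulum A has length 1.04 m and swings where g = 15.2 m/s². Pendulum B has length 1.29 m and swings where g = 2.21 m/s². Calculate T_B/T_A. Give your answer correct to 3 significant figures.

2.92

T = 2π√(L/g), so T_B/T_A = √((L_B/g_B)/(L_A/g_A)) = √((1.29/2.21)/(1.04/15.2)) = 2.92.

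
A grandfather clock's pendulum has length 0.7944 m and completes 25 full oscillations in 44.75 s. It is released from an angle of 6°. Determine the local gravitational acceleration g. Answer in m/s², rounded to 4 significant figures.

9.788 m/s²

T = 44.75/25 = 1.7900 s.
From T = 2π√(L/g), g = 4π²L/T² = 4π² × 0.7944/1.7900² = 9.788 m/s².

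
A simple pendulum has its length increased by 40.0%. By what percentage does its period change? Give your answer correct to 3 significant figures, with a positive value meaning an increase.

18.3%

T ∝ √L, so T'/T = √(1.400) = 1.183.
Percentage change in T = (1.183 − 1) × 100% = 18.3%.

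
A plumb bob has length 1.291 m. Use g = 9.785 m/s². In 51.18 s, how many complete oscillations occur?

22

T = 2π√(L/g) = 2π√(1.291/9.785) = 2.2822 s.
Number of complete oscillations = ⌊51.18/2.2822⌋ = ⌊22.425⌋ = 22.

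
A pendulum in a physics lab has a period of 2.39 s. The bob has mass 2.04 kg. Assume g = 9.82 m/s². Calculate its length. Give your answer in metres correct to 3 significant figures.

From T = 2π√(L/g), L = gT²/(4π²) = 9.82 × 2.390²/(4π²) = 1.42 m.

1.42 m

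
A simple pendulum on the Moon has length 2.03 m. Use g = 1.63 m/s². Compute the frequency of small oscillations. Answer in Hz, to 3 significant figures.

T = 2π√(L/g) = 2π√(2.03/1.63) = 7.012 s, so f = 1/T = 0.143 Hz.

0.143 Hz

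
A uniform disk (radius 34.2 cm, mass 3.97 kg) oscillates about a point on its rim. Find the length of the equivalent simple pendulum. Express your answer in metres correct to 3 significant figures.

The equivalent simple-pendulum length is L_eq = I/(md), where I is about the pivot and d = 0.3420 m.
I_cm = ½mR² = 0.2322 kg·m², so I = I_cm + md² = 0.2322 + 0.4643 = 0.6965 kg·m².
L_eq = 0.6965/(3.97 × 0.3420) = 0.513 m.

0.513 m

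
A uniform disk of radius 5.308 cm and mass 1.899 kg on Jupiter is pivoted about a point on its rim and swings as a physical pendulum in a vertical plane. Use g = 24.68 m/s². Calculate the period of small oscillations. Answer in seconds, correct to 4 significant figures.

I_cm = ½mr² = 0.0026752 kg·m². The pivot is at distance d = 0.05308 m from the centre of mass.
By the parallel-axis theorem, I = I_cm + md² = 0.0026752 + 0.0053504 = 0.0080256 kg·m².
T = 2π√(I/(mgd)) = 2π√(0.0080256/(1.899 × 24.68 × 0.05308)) = 0.3569 s.

0.3569 s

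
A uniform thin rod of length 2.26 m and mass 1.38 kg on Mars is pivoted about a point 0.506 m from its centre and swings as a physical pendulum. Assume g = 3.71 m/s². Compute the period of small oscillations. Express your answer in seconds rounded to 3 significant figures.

3.79 s

For a physical pendulum T = 2π√(I/(mgd)), with d = 0.5060 m from pivot to centre of mass.
I_cm = mL²/12 = 1.38 × 2.26²/12 = 0.5874 kg·m²; I = I_cm + md² = 0.5874 + 1.38 × 0.5060² = 0.9407 kg·m².
T = 2π√(0.9407/(1.38 × 3.71 × 0.5060)) = 3.79 s.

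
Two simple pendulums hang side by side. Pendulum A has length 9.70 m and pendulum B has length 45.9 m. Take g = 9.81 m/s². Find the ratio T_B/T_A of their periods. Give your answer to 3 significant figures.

T ∝ √L, so T_B/T_A = √(L_B/L_A) = √(45.9/9.70) = 2.18.

2.18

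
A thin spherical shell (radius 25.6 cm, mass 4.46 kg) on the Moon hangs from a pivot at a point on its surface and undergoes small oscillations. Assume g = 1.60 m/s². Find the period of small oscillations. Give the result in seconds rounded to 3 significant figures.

I_cm = (2/3)mr² = 0.1949 kg·m². The pivot is at distance d = 0.256 m from the centre of mass.
By the parallel-axis theorem, I = I_cm + md² = 0.1949 + 0.2923 = 0.4872 kg·m².
T = 2π√(I/(mgd)) = 2π√(0.4872/(4.46 × 1.60 × 0.256)) = 3.24 s.

3.24 s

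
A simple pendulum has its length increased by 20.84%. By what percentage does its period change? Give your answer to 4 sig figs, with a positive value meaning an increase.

9.927%

T ∝ √L, so T'/T = √(1.2084) = 1.0993.
Percentage change in T = (1.0993 − 1) × 100% = 9.927%.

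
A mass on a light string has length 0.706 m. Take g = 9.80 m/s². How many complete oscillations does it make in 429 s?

254

T = 2π√(L/g) = 2π√(0.706/9.80) = 1.686 s.
Number of complete oscillations = ⌊429/1.686⌋ = ⌊254.4⌋ = 254.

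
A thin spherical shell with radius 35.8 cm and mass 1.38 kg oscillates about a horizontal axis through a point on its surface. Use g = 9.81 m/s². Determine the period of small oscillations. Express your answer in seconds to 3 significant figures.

I_cm = (2/3)mr² = 0.1179 kg·m². The pivot is at distance d = 0.358 m from the centre of mass.
By the parallel-axis theorem, I = I_cm + md² = 0.1179 + 0.1769 = 0.2948 kg·m².
T = 2π√(I/(mgd)) = 2π√(0.2948/(1.38 × 9.81 × 0.358)) = 1.55 s.

1.55 s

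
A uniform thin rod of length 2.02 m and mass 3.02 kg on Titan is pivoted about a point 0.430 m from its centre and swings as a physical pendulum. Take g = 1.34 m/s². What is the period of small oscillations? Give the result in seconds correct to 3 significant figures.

6.00 s

For a physical pendulum T = 2π√(I/(mgd)), with d = 0.4300 m from pivot to centre of mass.
I_cm = mL²/12 = 3.02 × 2.02²/12 = 1.027 kg·m²; I = I_cm + md² = 1.027 + 3.02 × 0.4300² = 1.585 kg·m².
T = 2π√(1.585/(3.02 × 1.34 × 0.4300)) = 6.00 s.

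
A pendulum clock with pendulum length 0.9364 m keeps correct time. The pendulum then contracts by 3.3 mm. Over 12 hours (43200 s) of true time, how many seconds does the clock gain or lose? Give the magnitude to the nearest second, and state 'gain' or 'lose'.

gain 76 s

T ∝ √L, so T'/T = √(0.93310/0.9364) = 0.998236.
In 43200 s of true time the clock registers 43200/0.998236 = 43276.3 s, so it gains 76 s.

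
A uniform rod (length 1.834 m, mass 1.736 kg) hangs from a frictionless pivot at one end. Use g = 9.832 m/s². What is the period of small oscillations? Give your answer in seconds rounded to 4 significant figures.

For a physical pendulum T = 2π√(I/(mgd)), with d = 0.91700 m from pivot to centre of mass.
I_cm = mL²/12 = 1.736 × 1.834²/12 = 0.48659 kg·m²; I = I_cm + md² = 0.48659 + 1.736 × 0.91700² = 1.9464 kg·m².
T = 2π√(1.9464/(1.736 × 9.832 × 0.91700)) = 2.216 s.

2.216 s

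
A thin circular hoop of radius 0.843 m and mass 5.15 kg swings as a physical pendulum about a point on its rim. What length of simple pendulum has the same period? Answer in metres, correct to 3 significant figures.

1.69 m

The equivalent simple-pendulum length is L_eq = I/(md), where I is about the pivot and d = 0.8430 m.
I_cm = mR² = 3.660 kg·m², so I = I_cm + md² = 3.660 + 3.660 = 7.320 kg·m².
L_eq = 7.320/(5.15 × 0.8430) = 1.69 m.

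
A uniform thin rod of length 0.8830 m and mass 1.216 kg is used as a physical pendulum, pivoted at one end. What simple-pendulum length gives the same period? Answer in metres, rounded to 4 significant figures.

The equivalent simple-pendulum length is L_eq = I/(md), where I is about the pivot and d = 0.44150 m.
I_cm = (1/12)mL² = 0.079008 kg·m², so I = I_cm + md² = 0.079008 + 0.23703 = 0.31603 kg·m².
L_eq = 0.31603/(1.216 × 0.44150) = 0.5887 m.

0.5887 m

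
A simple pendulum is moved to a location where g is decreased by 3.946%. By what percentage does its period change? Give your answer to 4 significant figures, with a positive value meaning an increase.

2.033%

T ∝ 1/√g, so T'/T = 1/√(0.96054) = 1.0203.
Percentage change in T = (1.0203 − 1) × 100% = 2.033%.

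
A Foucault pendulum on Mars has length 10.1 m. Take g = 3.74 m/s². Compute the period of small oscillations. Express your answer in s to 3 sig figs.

T = 2π√(L/g) = 2π√(10.1/3.74) = 2π × 1.643 = 10.3 s.

10.3 s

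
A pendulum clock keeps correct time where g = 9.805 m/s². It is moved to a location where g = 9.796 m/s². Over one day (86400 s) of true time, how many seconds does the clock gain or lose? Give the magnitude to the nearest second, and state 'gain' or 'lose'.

lose 40 s

The clock's period scales as T ∝ 1/√g, so T'/T = √(9.805/9.796) = 1.00046.
In 86400 s of true time the clock registers 86400/1.00046 = 86360.3 s, so it loses 40 s.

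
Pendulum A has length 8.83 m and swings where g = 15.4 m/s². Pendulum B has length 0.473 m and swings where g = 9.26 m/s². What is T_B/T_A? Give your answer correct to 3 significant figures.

T = 2π√(L/g), so T_B/T_A = √((L_B/g_B)/(L_A/g_A)) = √((0.473/9.26)/(8.83/15.4)) = 0.298.

0.298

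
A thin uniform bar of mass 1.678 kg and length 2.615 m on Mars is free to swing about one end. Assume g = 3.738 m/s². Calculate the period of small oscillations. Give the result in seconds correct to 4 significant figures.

4.291 s

For a physical pendulum T = 2π√(I/(mgd)), with d = 1.3075 m from pivot to centre of mass.
I_cm = mL²/12 = 1.678 × 2.615²/12 = 0.95621 kg·m²; I = I_cm + md² = 0.95621 + 1.678 × 1.3075² = 3.8248 kg·m².
T = 2π√(3.8248/(1.678 × 3.738 × 1.3075)) = 4.291 s.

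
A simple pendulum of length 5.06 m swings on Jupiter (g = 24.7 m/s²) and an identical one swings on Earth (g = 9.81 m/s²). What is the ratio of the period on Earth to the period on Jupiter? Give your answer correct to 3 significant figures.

1.59

T ∝ 1/√g, so T₂/T₁ = √(g₁/g₂) = √(24.7/9.81) = 1.59.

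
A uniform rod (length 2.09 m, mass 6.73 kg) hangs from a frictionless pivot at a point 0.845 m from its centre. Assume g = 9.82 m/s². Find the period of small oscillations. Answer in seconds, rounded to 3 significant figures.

For a physical pendulum T = 2π√(I/(mgd)), with d = 0.8450 m from pivot to centre of mass.
I_cm = mL²/12 = 6.73 × 2.09²/12 = 2.450 kg·m²; I = I_cm + md² = 2.450 + 6.73 × 0.8450² = 7.255 kg·m².
T = 2π√(7.255/(6.73 × 9.82 × 0.8450)) = 2.26 s.

2.26 s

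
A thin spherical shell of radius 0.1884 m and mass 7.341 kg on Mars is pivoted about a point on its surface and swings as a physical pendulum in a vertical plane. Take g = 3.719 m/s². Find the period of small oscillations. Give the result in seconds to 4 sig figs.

I_cm = (2/3)mr² = 0.17371 kg·m². The pivot is at distance d = 0.1884 m from the centre of mass.
By the parallel-axis theorem, I = I_cm + md² = 0.17371 + 0.26057 = 0.43428 kg·m².
T = 2π√(I/(mgd)) = 2π√(0.43428/(7.341 × 3.719 × 0.1884)) = 1.826 s.

1.826 s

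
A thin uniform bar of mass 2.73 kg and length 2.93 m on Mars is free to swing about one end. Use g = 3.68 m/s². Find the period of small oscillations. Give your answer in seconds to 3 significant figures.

4.58 s

For a physical pendulum T = 2π√(I/(mgd)), with d = 1.465 m from pivot to centre of mass.
I_cm = mL²/12 = 2.73 × 2.93²/12 = 1.953 kg·m²; I = I_cm + md² = 1.953 + 2.73 × 1.465² = 7.812 kg·m².
T = 2π√(7.812/(2.73 × 3.68 × 1.465)) = 4.58 s.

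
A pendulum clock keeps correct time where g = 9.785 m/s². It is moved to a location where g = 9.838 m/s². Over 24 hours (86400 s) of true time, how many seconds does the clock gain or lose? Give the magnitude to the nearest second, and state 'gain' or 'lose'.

The clock's period scales as T ∝ 1/√g, so T'/T = √(9.785/9.838) = 0.997303.
In 86400 s of true time the clock registers 86400/0.997303 = 86633.7 s, so it gains 234 s.

gain 234 s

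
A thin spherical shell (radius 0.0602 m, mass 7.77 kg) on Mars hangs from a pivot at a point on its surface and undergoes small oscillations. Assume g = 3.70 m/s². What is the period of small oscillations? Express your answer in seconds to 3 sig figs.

1.03 s

I_cm = (2/3)mr² = 0.01877 kg·m². The pivot is at distance d = 0.0602 m from the centre of mass.
By the parallel-axis theorem, I = I_cm + md² = 0.01877 + 0.02816 = 0.04693 kg·m².
T = 2π√(I/(mgd)) = 2π√(0.04693/(7.77 × 3.70 × 0.0602)) = 1.03 s.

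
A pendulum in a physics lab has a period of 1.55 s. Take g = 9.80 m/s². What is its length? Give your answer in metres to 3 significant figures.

0.596 m

From T = 2π√(L/g), L = gT²/(4π²) = 9.80 × 1.550²/(4π²) = 0.596 m.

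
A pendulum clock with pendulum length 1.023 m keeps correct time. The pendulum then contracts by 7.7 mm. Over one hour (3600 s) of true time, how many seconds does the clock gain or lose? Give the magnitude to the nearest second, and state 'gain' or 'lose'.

T ∝ √L, so T'/T = √(1.01530/1.023) = 0.996229.
In 3600 s of true time the clock registers 3600/0.996229 = 3613.6 s, so it gains 14 s.

gain 14 s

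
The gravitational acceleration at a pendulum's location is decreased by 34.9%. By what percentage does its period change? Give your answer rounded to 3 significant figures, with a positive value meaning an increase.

T ∝ 1/√g, so T'/T = 1/√(0.6510) = 1.239.
Percentage change in T = (1.239 − 1) × 100% = 23.9%.

23.9%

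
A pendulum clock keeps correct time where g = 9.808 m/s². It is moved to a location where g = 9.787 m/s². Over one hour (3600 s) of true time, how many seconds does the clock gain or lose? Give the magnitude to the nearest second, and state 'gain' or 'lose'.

The clock's period scales as T ∝ 1/√g, so T'/T = √(9.808/9.787) = 1.00107.
In 3600 s of true time the clock registers 3600/1.00107 = 3596.1 s, so it loses 4 s.

lose 4 s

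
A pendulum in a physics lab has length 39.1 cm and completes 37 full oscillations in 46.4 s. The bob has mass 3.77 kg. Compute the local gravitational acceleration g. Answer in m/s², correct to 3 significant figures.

9.82 m/s²

T = 46.4/37 = 1.254 s.
From T = 2π√(L/g), g = 4π²L/T² = 4π² × 0.391/1.254² = 9.82 m/s².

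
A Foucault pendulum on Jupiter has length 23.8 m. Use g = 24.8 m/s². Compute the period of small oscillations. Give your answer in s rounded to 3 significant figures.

T = 2π√(L/g) = 2π√(23.8/24.8) = 2π × 0.9796 = 6.16 s.

6.16 s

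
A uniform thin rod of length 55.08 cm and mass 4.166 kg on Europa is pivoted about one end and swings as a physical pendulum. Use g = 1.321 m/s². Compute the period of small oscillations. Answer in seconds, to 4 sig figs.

For a physical pendulum T = 2π√(I/(mgd)), with d = 0.27540 m from pivot to centre of mass.
I_cm = mL²/12 = 4.166 × 0.5508²/12 = 0.10532 kg·m²; I = I_cm + md² = 0.10532 + 4.166 × 0.27540² = 0.42129 kg·m².
T = 2π√(0.42129/(4.166 × 1.321 × 0.27540)) = 3.313 s.

3.313 s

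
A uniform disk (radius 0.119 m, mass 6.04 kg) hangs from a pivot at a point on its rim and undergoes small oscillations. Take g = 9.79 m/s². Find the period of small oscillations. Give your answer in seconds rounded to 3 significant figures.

0.848 s

I_cm = ½mr² = 0.04277 kg·m². The pivot is at distance d = 0.119 m from the centre of mass.
By the parallel-axis theorem, I = I_cm + md² = 0.04277 + 0.08553 = 0.1283 kg·m².
T = 2π√(I/(mgd)) = 2π√(0.1283/(6.04 × 9.79 × 0.119)) = 0.848 s.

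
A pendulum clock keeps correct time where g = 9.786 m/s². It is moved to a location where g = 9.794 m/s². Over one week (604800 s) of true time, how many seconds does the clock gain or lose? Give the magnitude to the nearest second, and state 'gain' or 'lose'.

The clock's period scales as T ∝ 1/√g, so T'/T = √(9.786/9.794) = 0.999592.
In 604800 s of true time the clock registers 604800/0.999592 = 605047.2 s, so it gains 247 s.

gain 247 s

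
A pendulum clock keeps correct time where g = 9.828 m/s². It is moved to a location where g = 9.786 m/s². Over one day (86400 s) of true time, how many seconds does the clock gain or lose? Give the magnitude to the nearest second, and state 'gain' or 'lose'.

The clock's period scales as T ∝ 1/√g, so T'/T = √(9.828/9.786) = 1.00214.
In 86400 s of true time the clock registers 86400/1.00214 = 86215.2 s, so it loses 185 s.

lose 185 s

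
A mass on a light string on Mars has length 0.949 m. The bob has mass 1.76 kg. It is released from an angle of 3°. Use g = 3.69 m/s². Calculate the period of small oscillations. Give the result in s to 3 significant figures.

T = 2π√(L/g) = 2π√(0.949/3.69) = 2π × 0.5071 = 3.19 s.

3.19 s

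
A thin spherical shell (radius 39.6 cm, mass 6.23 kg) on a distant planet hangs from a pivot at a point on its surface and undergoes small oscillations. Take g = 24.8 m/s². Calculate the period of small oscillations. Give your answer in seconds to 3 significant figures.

I_cm = (2/3)mr² = 0.6513 kg·m². The pivot is at distance d = 0.396 m from the centre of mass.
By the parallel-axis theorem, I = I_cm + md² = 0.6513 + 0.9770 = 1.628 kg·m².
T = 2π√(I/(mgd)) = 2π√(1.628/(6.23 × 24.8 × 0.396)) = 1.03 s.

1.03 s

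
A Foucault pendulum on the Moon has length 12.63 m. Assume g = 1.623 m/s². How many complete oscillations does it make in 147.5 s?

T = 2π√(L/g) = 2π√(12.63/1.623) = 17.528 s.
Number of complete oscillations = ⌊147.5/17.528⌋ = ⌊8.4153⌋ = 8.

8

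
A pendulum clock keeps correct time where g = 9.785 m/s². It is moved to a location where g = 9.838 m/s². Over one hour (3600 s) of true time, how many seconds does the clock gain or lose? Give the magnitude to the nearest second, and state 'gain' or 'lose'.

The clock's period scales as T ∝ 1/√g, so T'/T = √(9.785/9.838) = 0.997303.
In 3600 s of true time the clock registers 3600/0.997303 = 3609.7 s, so it gains 10 s.

gain 10 s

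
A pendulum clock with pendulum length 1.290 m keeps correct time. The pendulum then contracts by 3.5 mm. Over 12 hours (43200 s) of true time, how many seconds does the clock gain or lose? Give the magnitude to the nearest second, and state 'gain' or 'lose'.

T ∝ √L, so T'/T = √(1.28650/1.290) = 0.998642.
In 43200 s of true time the clock registers 43200/0.998642 = 43258.7 s, so it gains 59 s.

gain 59 s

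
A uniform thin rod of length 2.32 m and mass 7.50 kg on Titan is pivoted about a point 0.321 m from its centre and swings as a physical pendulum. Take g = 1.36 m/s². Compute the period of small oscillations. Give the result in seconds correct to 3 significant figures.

7.06 s

For a physical pendulum T = 2π√(I/(mgd)), with d = 0.3210 m from pivot to centre of mass.
I_cm = mL²/12 = 7.50 × 2.32²/12 = 3.364 kg·m²; I = I_cm + md² = 3.364 + 7.50 × 0.3210² = 4.137 kg·m².
T = 2π√(4.137/(7.50 × 1.36 × 0.3210)) = 7.06 s.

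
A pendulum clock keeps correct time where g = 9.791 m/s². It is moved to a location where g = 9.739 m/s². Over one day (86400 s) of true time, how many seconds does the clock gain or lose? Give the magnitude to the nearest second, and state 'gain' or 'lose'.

lose 230 s

The clock's period scales as T ∝ 1/√g, so T'/T = √(9.791/9.739) = 1.00267.
In 86400 s of true time the clock registers 86400/1.00267 = 86170.3 s, so it loses 230 s.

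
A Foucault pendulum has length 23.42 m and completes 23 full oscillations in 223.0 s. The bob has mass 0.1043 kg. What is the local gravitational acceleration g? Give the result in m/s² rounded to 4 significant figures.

9.835 m/s²

T = 223.0/23 = 9.6957 s.
From T = 2π√(L/g), g = 4π²L/T² = 4π² × 23.42/9.6957² = 9.835 m/s².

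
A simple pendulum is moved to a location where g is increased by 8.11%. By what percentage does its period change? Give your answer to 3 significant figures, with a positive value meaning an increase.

T ∝ 1/√g, so T'/T = 1/√(1.081) = 0.9618.
Percentage change in T = (0.9618 − 1) × 100% = -3.82%.

-3.82%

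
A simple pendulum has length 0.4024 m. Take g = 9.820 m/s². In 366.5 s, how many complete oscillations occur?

288

T = 2π√(L/g) = 2π√(0.4024/9.820) = 1.2719 s.
Number of complete oscillations = ⌊366.5/1.2719⌋ = ⌊288.15⌋ = 288.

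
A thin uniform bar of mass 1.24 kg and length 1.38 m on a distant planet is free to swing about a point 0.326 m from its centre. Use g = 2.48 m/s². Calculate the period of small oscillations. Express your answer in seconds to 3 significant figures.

For a physical pendulum T = 2π√(I/(mgd)), with d = 0.3260 m from pivot to centre of mass.
I_cm = mL²/12 = 1.24 × 1.38²/12 = 0.1968 kg·m²; I = I_cm + md² = 0.1968 + 1.24 × 0.3260² = 0.3286 kg·m².
T = 2π√(0.3286/(1.24 × 2.48 × 0.3260)) = 3.60 s.

3.60 s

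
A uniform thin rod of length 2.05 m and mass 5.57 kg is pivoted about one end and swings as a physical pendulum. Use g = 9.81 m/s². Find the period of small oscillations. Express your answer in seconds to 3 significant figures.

2.35 s

For a physical pendulum T = 2π√(I/(mgd)), with d = 1.025 m from pivot to centre of mass.
I_cm = mL²/12 = 5.57 × 2.05²/12 = 1.951 kg·m²; I = I_cm + md² = 1.951 + 5.57 × 1.025² = 7.803 kg·m².
T = 2π√(7.803/(5.57 × 9.81 × 1.025)) = 2.35 s.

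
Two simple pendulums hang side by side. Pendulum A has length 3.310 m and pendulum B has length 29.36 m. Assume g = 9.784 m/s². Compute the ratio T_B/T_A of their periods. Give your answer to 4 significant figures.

2.978

T ∝ √L, so T_B/T_A = √(L_B/L_A) = √(29.36/3.310) = 2.978.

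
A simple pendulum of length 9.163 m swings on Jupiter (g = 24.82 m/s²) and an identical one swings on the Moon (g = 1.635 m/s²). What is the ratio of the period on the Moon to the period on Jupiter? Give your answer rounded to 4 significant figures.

3.896

T ∝ 1/√g, so T₂/T₁ = √(g₁/g₂) = √(24.82/1.635) = 3.896.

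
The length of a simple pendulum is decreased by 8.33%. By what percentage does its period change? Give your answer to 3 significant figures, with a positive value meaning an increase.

-4.26%

T ∝ √L, so T'/T = √(0.9167) = 0.9574.
Percentage change in T = (0.9574 − 1) × 100% = -4.26%.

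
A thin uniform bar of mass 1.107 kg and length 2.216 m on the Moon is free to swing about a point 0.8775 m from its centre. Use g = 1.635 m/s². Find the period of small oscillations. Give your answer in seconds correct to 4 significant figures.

5.696 s

For a physical pendulum T = 2π√(I/(mgd)), with d = 0.87750 m from pivot to centre of mass.
I_cm = mL²/12 = 1.107 × 2.216²/12 = 0.45301 kg·m²; I = I_cm + md² = 0.45301 + 1.107 × 0.87750² = 1.3054 kg·m².
T = 2π√(1.3054/(1.107 × 1.635 × 0.87750)) = 5.696 s.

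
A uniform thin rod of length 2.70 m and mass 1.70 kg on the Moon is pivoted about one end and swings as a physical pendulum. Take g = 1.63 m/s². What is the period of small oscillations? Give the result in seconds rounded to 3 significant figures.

For a physical pendulum T = 2π√(I/(mgd)), with d = 1.350 m from pivot to centre of mass.
I_cm = mL²/12 = 1.70 × 2.70²/12 = 1.033 kg·m²; I = I_cm + md² = 1.033 + 1.70 × 1.350² = 4.131 kg·m².
T = 2π√(4.131/(1.70 × 1.63 × 1.350)) = 6.60 s.

6.60 s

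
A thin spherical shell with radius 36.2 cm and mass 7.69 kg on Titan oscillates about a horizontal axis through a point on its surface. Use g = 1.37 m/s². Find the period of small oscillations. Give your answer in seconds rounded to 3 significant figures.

I_cm = (2/3)mr² = 0.6718 kg·m². The pivot is at distance d = 0.362 m from the centre of mass.
By the parallel-axis theorem, I = I_cm + md² = 0.6718 + 1.008 = 1.680 kg·m².
T = 2π√(I/(mgd)) = 2π√(1.680/(7.69 × 1.37 × 0.362)) = 4.17 s.

4.17 s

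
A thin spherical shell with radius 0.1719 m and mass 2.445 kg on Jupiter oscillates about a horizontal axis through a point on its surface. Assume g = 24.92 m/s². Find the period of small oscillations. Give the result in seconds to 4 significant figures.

I_cm = (2/3)mr² = 0.048166 kg·m². The pivot is at distance d = 0.1719 m from the centre of mass.
By the parallel-axis theorem, I = I_cm + md² = 0.048166 + 0.072249 = 0.12041 kg·m².
T = 2π√(I/(mgd)) = 2π√(0.12041/(2.445 × 24.92 × 0.1719)) = 0.6737 s.

0.6737 s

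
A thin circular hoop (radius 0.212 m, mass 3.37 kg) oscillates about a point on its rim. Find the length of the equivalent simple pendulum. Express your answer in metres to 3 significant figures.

0.424 m

The equivalent simple-pendulum length is L_eq = I/(md), where I is about the pivot and d = 0.2120 m.
I_cm = mR² = 0.1515 kg·m², so I = I_cm + md² = 0.1515 + 0.1515 = 0.3029 kg·m².
L_eq = 0.3029/(3.37 × 0.2120) = 0.424 m.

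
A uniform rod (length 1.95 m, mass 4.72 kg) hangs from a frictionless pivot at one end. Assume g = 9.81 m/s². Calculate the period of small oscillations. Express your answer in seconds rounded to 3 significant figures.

2.29 s

For a physical pendulum T = 2π√(I/(mgd)), with d = 0.9750 m from pivot to centre of mass.
I_cm = mL²/12 = 4.72 × 1.95²/12 = 1.496 kg·m²; I = I_cm + md² = 1.496 + 4.72 × 0.9750² = 5.983 kg·m².
T = 2π√(5.983/(4.72 × 9.81 × 0.9750)) = 2.29 s.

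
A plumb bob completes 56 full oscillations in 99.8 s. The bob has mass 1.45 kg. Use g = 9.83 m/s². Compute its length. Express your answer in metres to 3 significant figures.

T = 99.8/56 = 1.782 s.
From T = 2π√(L/g), L = gT²/(4π²) = 9.83 × 1.782²/(4π²) = 0.791 m.

0.791 m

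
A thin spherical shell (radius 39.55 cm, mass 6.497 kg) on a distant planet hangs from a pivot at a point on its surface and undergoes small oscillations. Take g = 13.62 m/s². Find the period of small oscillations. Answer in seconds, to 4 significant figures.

1.382 s

I_cm = (2/3)mr² = 0.67751 kg·m². The pivot is at distance d = 0.3955 m from the centre of mass.
By the parallel-axis theorem, I = I_cm + md² = 0.67751 + 1.0163 = 1.6938 kg·m².
T = 2π√(I/(mgd)) = 2π√(1.6938/(6.497 × 13.62 × 0.3955)) = 1.382 s.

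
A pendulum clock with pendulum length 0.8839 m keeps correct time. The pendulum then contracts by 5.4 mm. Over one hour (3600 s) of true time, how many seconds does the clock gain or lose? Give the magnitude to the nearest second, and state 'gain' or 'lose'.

T ∝ √L, so T'/T = √(0.87850/0.8839) = 0.996941.
In 3600 s of true time the clock registers 3600/0.996941 = 3611.0 s, so it gains 11 s.

gain 11 s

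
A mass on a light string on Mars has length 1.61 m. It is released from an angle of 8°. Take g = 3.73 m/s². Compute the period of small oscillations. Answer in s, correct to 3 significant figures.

T = 2π√(L/g) = 2π√(1.61/3.73) = 2π × 0.6570 = 4.13 s.

4.13 s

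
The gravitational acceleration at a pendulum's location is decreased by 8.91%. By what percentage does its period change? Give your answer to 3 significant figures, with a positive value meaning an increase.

T ∝ 1/√g, so T'/T = 1/√(0.9109) = 1.048.
Percentage change in T = (1.048 − 1) × 100% = 4.78%.

4.78%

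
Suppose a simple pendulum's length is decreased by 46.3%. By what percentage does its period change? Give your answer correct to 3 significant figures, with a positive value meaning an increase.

T ∝ √L, so T'/T = √(0.5370) = 0.7328.
Percentage change in T = (0.7328 − 1) × 100% = -26.7%.

-26.7%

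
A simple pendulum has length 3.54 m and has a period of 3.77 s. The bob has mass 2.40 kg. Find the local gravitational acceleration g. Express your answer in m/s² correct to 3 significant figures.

From T = 2π√(L/g), g = 4π²L/T² = 4π² × 3.54/3.770² = 9.83 m/s².

9.83 m/s²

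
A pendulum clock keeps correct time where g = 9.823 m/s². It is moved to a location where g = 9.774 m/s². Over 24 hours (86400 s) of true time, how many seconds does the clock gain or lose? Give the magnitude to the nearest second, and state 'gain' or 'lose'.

The clock's period scales as T ∝ 1/√g, so T'/T = √(9.823/9.774) = 1.00250.
In 86400 s of true time the clock registers 86400/1.00250 = 86184.2 s, so it loses 216 s.

lose 216 s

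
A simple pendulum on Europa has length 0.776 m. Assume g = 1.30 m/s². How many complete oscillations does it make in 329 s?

T = 2π√(L/g) = 2π√(0.776/1.30) = 4.854 s.
Number of complete oscillations = ⌊329/4.854⌋ = ⌊67.77⌋ = 67.

67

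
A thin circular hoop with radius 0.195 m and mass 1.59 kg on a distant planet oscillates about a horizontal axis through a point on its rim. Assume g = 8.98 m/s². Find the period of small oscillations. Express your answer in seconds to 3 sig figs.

1.31 s

I_cm = mr² = 0.06046 kg·m². The pivot is at distance d = 0.195 m from the centre of mass.
By the parallel-axis theorem, I = I_cm + md² = 0.06046 + 0.06046 = 0.1209 kg·m².
T = 2π√(I/(mgd)) = 2π√(0.1209/(1.59 × 8.98 × 0.195)) = 1.31 s.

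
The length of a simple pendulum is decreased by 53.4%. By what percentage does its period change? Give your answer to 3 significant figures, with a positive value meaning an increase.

-31.7%

T ∝ √L, so T'/T = √(0.4660) = 0.6826.
Percentage change in T = (0.6826 − 1) × 100% = -31.7%.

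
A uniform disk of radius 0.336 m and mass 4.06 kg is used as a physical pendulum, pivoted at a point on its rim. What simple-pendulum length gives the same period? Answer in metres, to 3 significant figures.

0.504 m

The equivalent simple-pendulum length is L_eq = I/(md), where I is about the pivot and d = 0.3360 m.
I_cm = ½mR² = 0.2292 kg·m², so I = I_cm + md² = 0.2292 + 0.4584 = 0.6875 kg·m².
L_eq = 0.6875/(4.06 × 0.3360) = 0.504 m.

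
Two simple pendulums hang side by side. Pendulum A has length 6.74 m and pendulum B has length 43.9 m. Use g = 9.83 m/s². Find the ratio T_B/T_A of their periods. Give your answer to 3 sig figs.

2.55

T ∝ √L, so T_B/T_A = √(L_B/L_A) = √(43.9/6.74) = 2.55.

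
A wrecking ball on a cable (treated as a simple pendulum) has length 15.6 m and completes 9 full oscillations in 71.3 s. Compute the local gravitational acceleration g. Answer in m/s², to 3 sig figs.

T = 71.3/9 = 7.922 s.
From T = 2π√(L/g), g = 4π²L/T² = 4π² × 15.6/7.922² = 9.81 m/s².

9.81 m/s²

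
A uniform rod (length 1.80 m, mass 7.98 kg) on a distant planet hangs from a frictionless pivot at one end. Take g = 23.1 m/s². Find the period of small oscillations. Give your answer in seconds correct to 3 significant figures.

For a physical pendulum T = 2π√(I/(mgd)), with d = 0.9000 m from pivot to centre of mass.
I_cm = mL²/12 = 7.98 × 1.80²/12 = 2.155 kg·m²; I = I_cm + md² = 2.155 + 7.98 × 0.9000² = 8.618 kg·m².
T = 2π√(8.618/(7.98 × 23.1 × 0.9000)) = 1.43 s.

1.43 s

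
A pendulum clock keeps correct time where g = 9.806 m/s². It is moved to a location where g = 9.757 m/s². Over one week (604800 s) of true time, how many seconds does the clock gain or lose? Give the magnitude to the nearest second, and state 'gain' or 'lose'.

lose 1513 s

The clock's period scales as T ∝ 1/√g, so T'/T = √(9.806/9.757) = 1.00251.
In 604800 s of true time the clock registers 604800/1.00251 = 603287.0 s, so it loses 1513 s.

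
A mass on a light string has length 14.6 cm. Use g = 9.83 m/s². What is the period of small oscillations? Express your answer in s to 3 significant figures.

0.766 s

T = 2π√(L/g) = 2π√(0.146/9.83) = 2π × 0.1219 = 0.766 s.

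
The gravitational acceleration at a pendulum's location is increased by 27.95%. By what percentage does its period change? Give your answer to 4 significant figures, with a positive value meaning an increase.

T ∝ 1/√g, so T'/T = 1/√(1.2795) = 0.88406.
Percentage change in T = (0.88406 − 1) × 100% = -11.59%.

-11.59%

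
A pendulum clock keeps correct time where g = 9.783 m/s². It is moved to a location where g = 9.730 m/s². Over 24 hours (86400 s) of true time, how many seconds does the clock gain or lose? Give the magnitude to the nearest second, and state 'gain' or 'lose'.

The clock's period scales as T ∝ 1/√g, so T'/T = √(9.783/9.730) = 1.00272.
In 86400 s of true time the clock registers 86400/1.00272 = 86165.6 s, so it loses 234 s.

lose 234 s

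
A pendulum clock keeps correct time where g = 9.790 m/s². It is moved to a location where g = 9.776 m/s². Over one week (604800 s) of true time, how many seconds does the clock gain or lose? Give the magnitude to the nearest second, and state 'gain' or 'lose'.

The clock's period scales as T ∝ 1/√g, so T'/T = √(9.790/9.776) = 1.00072.
In 604800 s of true time the clock registers 604800/1.00072 = 604367.4 s, so it loses 433 s.

lose 433 s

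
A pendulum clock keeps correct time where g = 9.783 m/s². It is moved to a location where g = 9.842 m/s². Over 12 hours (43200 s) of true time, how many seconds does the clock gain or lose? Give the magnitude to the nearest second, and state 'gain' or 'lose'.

The clock's period scales as T ∝ 1/√g, so T'/T = √(9.783/9.842) = 0.996998.
In 43200 s of true time the clock registers 43200/0.996998 = 43330.1 s, so it gains 130 s.

gain 130 s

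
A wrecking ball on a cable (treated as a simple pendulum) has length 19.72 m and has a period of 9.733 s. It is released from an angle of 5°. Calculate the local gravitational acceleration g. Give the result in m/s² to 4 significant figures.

8.218 m/s²

From T = 2π√(L/g), g = 4π²L/T² = 4π² × 19.72/9.7330² = 8.218 m/s².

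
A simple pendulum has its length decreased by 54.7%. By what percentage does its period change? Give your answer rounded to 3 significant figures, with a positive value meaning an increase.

T ∝ √L, so T'/T = √(0.4530) = 0.6731.
Percentage change in T = (0.6731 − 1) × 100% = -32.7%.

-32.7%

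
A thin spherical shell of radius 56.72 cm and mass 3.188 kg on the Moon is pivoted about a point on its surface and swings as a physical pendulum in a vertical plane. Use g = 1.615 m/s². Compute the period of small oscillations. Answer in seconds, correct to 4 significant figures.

4.807 s

I_cm = (2/3)mr² = 0.68375 kg·m². The pivot is at distance d = 0.5672 m from the centre of mass.
By the parallel-axis theorem, I = I_cm + md² = 0.68375 + 1.0256 = 1.7094 kg·m².
T = 2π√(I/(mgd)) = 2π√(1.7094/(3.188 × 1.615 × 0.5672)) = 4.807 s.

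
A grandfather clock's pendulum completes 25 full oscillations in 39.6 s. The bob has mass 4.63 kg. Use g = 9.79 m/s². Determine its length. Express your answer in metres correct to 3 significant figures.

0.622 m

T = 39.6/25 = 1.584 s.
From T = 2π√(L/g), L = gT²/(4π²) = 9.79 × 1.584²/(4π²) = 0.622 m.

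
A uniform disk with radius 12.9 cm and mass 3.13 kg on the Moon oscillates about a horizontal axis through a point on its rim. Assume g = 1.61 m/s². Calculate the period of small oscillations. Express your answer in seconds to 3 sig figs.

2.18 s

I_cm = ½mr² = 0.02604 kg·m². The pivot is at distance d = 0.129 m from the centre of mass.
By the parallel-axis theorem, I = I_cm + md² = 0.02604 + 0.05209 = 0.07813 kg·m².
T = 2π√(I/(mgd)) = 2π√(0.07813/(3.13 × 1.61 × 0.129)) = 2.18 s.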